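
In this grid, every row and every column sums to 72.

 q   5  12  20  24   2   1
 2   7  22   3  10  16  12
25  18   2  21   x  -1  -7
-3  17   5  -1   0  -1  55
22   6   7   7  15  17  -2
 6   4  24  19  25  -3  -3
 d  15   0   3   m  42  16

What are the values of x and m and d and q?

Row 1 has 5 + 12 + 20 + 24 + 2 + 1 = 64; the blank must be 72 − 64 = 8.
Row 3 has 25 + 18 + 2 + 21 − 1 − 7 = 58; the blank must be 72 − 58 = 14.
Column 5 has 24 + 10 + 14 + 0 + 15 + 25 = 88; the blank must be 72 − 88 = -16.
Row 7 has 15 + 0 + 3 − 16 + 42 + 16 = 60; the blank must be 72 − 60 = 12.

x = 14, m = -16, d = 12, q = 8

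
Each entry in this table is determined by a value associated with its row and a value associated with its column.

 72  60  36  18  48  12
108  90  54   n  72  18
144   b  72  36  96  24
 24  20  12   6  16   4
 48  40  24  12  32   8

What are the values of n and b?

n = 27, b = 120

Each row is a constant multiple of every other row — this is a multiplication table with the headers hidden.
Row 2 is 72/48 = 3/2 times row 1, so its entry in column 4 is 18 × 3/2 = 27.
Row 3 is 96/48 = 2/1 times row 1, so its entry in column 2 is 60 × 2/1 = 120.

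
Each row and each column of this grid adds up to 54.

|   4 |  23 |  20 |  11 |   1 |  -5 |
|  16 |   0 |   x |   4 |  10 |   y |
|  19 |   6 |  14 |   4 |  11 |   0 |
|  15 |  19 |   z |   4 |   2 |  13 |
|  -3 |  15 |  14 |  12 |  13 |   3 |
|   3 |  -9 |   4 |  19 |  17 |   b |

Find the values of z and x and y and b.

The known cells in row 6 total 34, leaving 54 − 34 = 20 for the blank.
The known cells in row 4 total 53, leaving 54 − 53 = 1 for the blank.
The known cells in column 3 total 53, leaving 54 − 53 = 1 for the blank.
The known cells in row 2 total 31, leaving 54 − 31 = 23 for the blank.

z = 1, x = 1, y = 23, b = 20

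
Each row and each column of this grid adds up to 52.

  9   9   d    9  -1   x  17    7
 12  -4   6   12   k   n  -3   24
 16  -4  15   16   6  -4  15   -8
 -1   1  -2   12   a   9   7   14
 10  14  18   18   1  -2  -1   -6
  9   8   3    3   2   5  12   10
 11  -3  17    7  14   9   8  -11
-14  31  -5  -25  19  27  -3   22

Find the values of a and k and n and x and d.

Row 4 has -1 + 1 − 2 + 12 + 9 + 7 + 14 = 40; the blank must be 52 − 40 = 12.
Column 5 has -1 + 6 + 12 + 1 + 2 + 14 + 19 = 53; the blank must be 52 − 53 = -1.
Row 2 has 12 − 4 + 6 + 12 − 1 − 3 + 24 = 46; the blank must be 52 − 46 = 6.
Column 3 has 6 + 15 − 2 + 18 + 3 + 17 − 5 = 52; the blank must be 52 − 52 = 0.
Row 1 has 9 + 9 + 0 + 9 − 1 + 17 + 7 = 50; the blank must be 52 − 50 = 2.

a = 12, k = -1, n = 6, x = 2, d = 0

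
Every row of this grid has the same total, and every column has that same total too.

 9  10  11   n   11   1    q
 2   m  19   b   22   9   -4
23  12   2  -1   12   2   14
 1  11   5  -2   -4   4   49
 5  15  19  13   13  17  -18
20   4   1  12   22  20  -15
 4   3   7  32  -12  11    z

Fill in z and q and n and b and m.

Rows 3 and 4 both sum to 64, so that's the common total.
The known cells in column 2 total 55, leaving 64 − 55 = 9 for the blank.
The known cells in row 7 total 45, leaving 64 − 45 = 19 for the blank.
The known cells in column 7 total 45, leaving 64 − 45 = 19 for the blank.
The known cells in row 1 total 61, leaving 64 − 61 = 3 for the blank.
The known cells in row 2 total 57, leaving 64 − 57 = 7 for the blank.

z = 19, q = 19, n = 3, b = 7, m = 9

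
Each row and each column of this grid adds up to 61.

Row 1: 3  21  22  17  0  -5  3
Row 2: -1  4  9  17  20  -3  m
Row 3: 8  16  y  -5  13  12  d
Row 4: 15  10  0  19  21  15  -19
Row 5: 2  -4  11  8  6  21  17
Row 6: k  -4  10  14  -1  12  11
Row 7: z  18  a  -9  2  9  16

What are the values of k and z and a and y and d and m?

k = 19, z = 15, a = 10, y = -1, d = 18, m = 15

The known cells in row 6 total 42, leaving 61 − 42 = 19 for the blank.
The known cells in column 1 total 46, leaving 61 − 46 = 15 for the blank.
The known cells in row 7 total 51, leaving 61 − 51 = 10 for the blank.
The known cells in column 3 total 62, leaving 61 − 62 = -1 for the blank.
The known cells in row 3 total 43, leaving 61 − 43 = 18 for the blank.
The known cells in row 2 total 46, leaving 61 − 46 = 15 for the blank.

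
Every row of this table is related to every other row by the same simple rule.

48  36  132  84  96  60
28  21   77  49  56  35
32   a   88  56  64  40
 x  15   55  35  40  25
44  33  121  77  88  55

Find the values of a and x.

Each row is a constant multiple of every other row — this is a multiplication table with the headers hidden.
Row 3 is 88/132 = 2/3 times row 1, so its entry in column 2 is 36 × 2/3 = 24.
Row 4 is 55/132 = 5/12 times row 1, so its entry in column 1 is 48 × 5/12 = 20.

a = 24, x = 20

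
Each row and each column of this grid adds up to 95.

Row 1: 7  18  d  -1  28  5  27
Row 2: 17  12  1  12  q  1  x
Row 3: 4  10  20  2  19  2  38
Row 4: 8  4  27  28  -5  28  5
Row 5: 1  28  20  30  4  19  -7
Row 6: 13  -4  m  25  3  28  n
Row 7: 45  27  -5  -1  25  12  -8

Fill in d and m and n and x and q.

d = 11, m = 21, n = 9, x = 31, q = 21

The known cells in column 5 total 74, leaving 95 − 74 = 21 for the blank.
The known cells in row 1 total 84, leaving 95 − 84 = 11 for the blank.
The known cells in row 2 total 64, leaving 95 − 64 = 31 for the blank.
The known cells in column 7 total 86, leaving 95 − 86 = 9 for the blank.
The known cells in row 6 total 74, leaving 95 − 74 = 21 for the blank.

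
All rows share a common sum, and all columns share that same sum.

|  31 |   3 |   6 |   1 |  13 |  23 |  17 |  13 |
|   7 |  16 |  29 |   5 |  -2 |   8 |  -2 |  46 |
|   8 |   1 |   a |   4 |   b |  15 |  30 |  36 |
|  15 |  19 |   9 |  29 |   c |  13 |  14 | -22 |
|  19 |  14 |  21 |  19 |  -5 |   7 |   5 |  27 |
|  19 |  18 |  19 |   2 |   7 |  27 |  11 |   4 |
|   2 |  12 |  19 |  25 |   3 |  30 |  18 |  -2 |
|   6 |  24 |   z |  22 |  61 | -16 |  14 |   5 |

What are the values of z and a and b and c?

Rows 1 and 2 both sum to 107, so that's the common total.
Row 4 has 15 + 19 + 9 + 29 + 13 + 14 − 22 = 77; the blank must be 107 − 77 = 30.
Column 5 has 13 − 2 + 30 − 5 + 7 + 3 + 61 = 107; the blank must be 107 − 107 = 0.
Row 8 has 6 + 24 + 22 + 61 − 16 + 14 + 5 = 116; the blank must be 107 − 116 = -9.
Row 3 has 8 + 1 + 4 + 0 + 15 + 30 + 36 = 94; the blank must be 107 − 94 = 13.

z = -9, a = 13, b = 0, c = 30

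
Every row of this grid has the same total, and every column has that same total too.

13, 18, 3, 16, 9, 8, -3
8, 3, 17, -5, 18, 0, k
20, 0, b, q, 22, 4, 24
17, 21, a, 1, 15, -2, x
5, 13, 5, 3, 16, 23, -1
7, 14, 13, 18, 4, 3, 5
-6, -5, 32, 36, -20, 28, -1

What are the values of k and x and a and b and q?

Rows 1 and 5 both sum to 64, so that's the common total.
Column 4: 16 − 5 + 1 + 3 + 18 + 36 = 69, so its missing entry is 64 − 69 = -5.
Row 3: 20 + 0 − 5 + 22 + 4 + 24 = 65, so its missing entry is 64 − 65 = -1.
Row 2: 8 + 3 + 17 − 5 + 18 + 0 = 41, so its missing entry is 64 − 41 = 23.
Column 7: -3 + 23 + 24 − 1 + 5 − 1 = 47, so its missing entry is 64 − 47 = 17.
Row 4: 17 + 21 + 1 + 15 − 2 + 17 = 69, so its missing entry is 64 − 69 = -5.

k = 23, x = 17, a = -5, b = -1, q = -5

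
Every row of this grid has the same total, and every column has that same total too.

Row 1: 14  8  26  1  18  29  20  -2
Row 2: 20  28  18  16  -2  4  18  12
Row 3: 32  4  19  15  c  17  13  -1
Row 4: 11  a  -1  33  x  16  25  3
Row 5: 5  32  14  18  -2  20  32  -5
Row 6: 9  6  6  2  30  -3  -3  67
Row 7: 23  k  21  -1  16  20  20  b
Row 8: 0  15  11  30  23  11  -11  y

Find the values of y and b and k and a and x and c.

Rows 1 and 2 both sum to 114, so that's the common total.
Row 3 has 32 + 4 + 19 + 15 + 17 + 13 − 1 = 99; the blank must be 114 − 99 = 15.
Row 8 has 0 + 15 + 11 + 30 + 23 + 11 − 11 = 79; the blank must be 114 − 79 = 35.
Column 5 has 18 − 2 + 15 − 2 + 30 + 16 + 23 = 98; the blank must be 114 − 98 = 16.
Row 4 has 11 − 1 + 33 + 16 + 16 + 25 + 3 = 103; the blank must be 114 − 103 = 11.
Column 2 has 8 + 28 + 4 + 11 + 32 + 6 + 15 = 104; the blank must be 114 − 104 = 10.
Row 7 has 23 + 10 + 21 − 1 + 16 + 20 + 20 = 109; the blank must be 114 − 109 = 5.

y = 35, b = 5, k = 10, a = 11, x = 16, c = 15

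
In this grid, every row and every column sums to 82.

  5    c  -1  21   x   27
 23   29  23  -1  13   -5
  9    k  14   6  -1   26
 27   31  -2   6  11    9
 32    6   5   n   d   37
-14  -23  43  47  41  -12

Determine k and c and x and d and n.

Row 3: 9 + 14 + 6 − 1 + 26 = 54, so its missing entry is 82 − 54 = 28.
Column 2: 29 + 28 + 31 + 6 − 23 = 71, so its missing entry is 82 − 71 = 11.
Row 1: 5 + 11 − 1 + 21 + 27 = 63, so its missing entry is 82 − 63 = 19.
Column 5: 19 + 13 − 1 + 11 + 41 = 83, so its missing entry is 82 − 83 = -1.
Row 5: 32 + 6 + 5 − 1 + 37 = 79, so its missing entry is 82 − 79 = 3.

k = 28, c = 11, x = 19, d = -1, n = 3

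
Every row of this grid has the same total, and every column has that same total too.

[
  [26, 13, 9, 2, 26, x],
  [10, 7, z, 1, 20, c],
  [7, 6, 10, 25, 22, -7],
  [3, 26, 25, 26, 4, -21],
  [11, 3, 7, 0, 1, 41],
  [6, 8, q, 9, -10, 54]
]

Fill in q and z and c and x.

q = -4, z = 16, c = 9, x = -13

Rows 3 and 4 both sum to 63, so that's the common total.
Row 1: 26 + 13 + 9 + 2 + 26 = 76, so its missing entry is 63 − 76 = -13.
Column 6: -13 − 7 − 21 + 41 + 54 = 54, so its missing entry is 63 − 54 = 9.
Row 2: 10 + 7 + 1 + 20 + 9 = 47, so its missing entry is 63 − 47 = 16.
Row 6: 6 + 8 + 9 − 10 + 54 = 67, so its missing entry is 63 − 67 = -4.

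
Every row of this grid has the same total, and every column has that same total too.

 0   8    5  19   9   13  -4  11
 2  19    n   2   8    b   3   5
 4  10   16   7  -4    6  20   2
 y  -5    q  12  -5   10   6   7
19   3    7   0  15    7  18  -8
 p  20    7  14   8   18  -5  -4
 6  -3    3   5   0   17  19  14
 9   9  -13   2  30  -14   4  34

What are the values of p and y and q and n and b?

Rows 1 and 3 both sum to 61, so that's the common total.
The known cells in column 6 total 57, leaving 61 − 57 = 4 for the blank.
The known cells in row 2 total 43, leaving 61 − 43 = 18 for the blank.
The known cells in row 6 total 58, leaving 61 − 58 = 3 for the blank.
The known cells in column 1 total 43, leaving 61 − 43 = 18 for the blank.
The known cells in row 4 total 43, leaving 61 − 43 = 18 for the blank.

p = 3, y = 18, q = 18, n = 18, b = 4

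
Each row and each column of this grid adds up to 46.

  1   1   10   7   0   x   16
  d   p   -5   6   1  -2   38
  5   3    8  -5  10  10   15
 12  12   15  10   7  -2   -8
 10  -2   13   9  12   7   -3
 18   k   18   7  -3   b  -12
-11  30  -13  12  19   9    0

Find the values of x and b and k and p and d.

Row 1: 1 + 1 + 10 + 7 + 0 + 16 = 35, so its missing entry is 46 − 35 = 11.
Column 6: 11 − 2 + 10 − 2 + 7 + 9 = 33, so its missing entry is 46 − 33 = 13.
Row 6: 18 + 18 + 7 − 3 + 13 − 12 = 41, so its missing entry is 46 − 41 = 5.
Column 2: 1 + 3 + 12 − 2 + 5 + 30 = 49, so its missing entry is 46 − 49 = -3.
Row 2: -3 − 5 + 6 + 1 − 2 + 38 = 35, so its missing entry is 46 − 35 = 11.

x = 11, b = 13, k = 5, p = -3, d = 11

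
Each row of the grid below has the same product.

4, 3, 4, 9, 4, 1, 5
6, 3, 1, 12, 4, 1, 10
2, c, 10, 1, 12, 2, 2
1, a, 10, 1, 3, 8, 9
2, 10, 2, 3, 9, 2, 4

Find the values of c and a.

Rows 2 and 5 each multiply to 8640, so every row has product 8640.
Row 3: 2×10×1×12×2×2 = 960, so the missing entry is 8640 ÷ 960 = 9.
Row 4: 1×10×1×3×8×9 = 2160, so the missing entry is 8640 ÷ 2160 = 4.

c = 9, a = 4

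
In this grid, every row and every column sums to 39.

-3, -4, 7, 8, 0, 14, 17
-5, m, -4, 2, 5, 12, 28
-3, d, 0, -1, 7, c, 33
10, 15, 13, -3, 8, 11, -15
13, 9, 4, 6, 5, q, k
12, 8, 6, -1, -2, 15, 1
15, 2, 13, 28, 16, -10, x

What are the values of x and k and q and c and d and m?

Row 2 has -5 − 4 + 2 + 5 + 12 + 28 = 38; the blank must be 39 − 38 = 1.
Column 2 has -4 + 1 + 15 + 9 + 8 + 2 = 31; the blank must be 39 − 31 = 8.
Row 7 has 15 + 2 + 13 + 28 + 16 − 10 = 64; the blank must be 39 − 64 = -25.
Column 7 has 17 + 28 + 33 − 15 + 1 − 25 = 39; the blank must be 39 − 39 = 0.
Row 5 has 13 + 9 + 4 + 6 + 5 + 0 = 37; the blank must be 39 − 37 = 2.
Row 3 has -3 + 8 + 0 − 1 + 7 + 33 = 44; the blank must be 39 − 44 = -5.

x = -25, k = 0, q = 2, c = -5, d = 8, m = 1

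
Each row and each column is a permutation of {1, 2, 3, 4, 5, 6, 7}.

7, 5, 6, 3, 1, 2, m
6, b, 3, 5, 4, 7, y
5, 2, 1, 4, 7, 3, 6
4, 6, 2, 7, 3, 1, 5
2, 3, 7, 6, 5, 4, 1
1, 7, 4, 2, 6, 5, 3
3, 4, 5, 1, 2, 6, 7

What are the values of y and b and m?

Cell (2,2): column 2 already has {2, 3, 4, 5, 6, 7} → 1.
For row 2, column 7: row 2 already has {1, 3, 4, 5, 6, 7}; that leaves 2.
At (row 1, col 7): row 1 already has {1, 2, 3, 5, 6, 7}, so the value is 4.

y = 2, b = 1, m = 4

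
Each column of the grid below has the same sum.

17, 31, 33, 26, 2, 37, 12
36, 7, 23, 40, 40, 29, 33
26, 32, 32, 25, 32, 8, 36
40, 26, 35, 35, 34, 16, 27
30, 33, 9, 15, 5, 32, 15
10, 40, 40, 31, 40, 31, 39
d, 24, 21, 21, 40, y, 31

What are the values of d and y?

The complete columns each total 193.
Column 1 is missing 193 − 159 = 34 (since 17 + 36 + 26 + 40 + 30 + 10 = 159).
Column 6 is missing 193 − 153 = 40 (since 37 + 29 + 8 + 16 + 32 + 31 = 153).

d = 34, y = 40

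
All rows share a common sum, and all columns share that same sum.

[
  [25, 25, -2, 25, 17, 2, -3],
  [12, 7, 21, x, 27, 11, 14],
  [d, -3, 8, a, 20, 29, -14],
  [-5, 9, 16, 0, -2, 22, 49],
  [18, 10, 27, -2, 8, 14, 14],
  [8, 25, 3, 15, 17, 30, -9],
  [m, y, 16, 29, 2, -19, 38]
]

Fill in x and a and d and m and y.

Rows 1 and 4 both sum to 89, so that's the common total.
The known cells in column 2 total 73, leaving 89 − 73 = 16 for the blank.
The known cells in row 7 total 82, leaving 89 − 82 = 7 for the blank.
The known cells in column 1 total 65, leaving 89 − 65 = 24 for the blank.
The known cells in row 3 total 64, leaving 89 − 64 = 25 for the blank.
The known cells in row 2 total 92, leaving 89 − 92 = -3 for the blank.

x = -3, a = 25, d = 24, m = 7, y = 16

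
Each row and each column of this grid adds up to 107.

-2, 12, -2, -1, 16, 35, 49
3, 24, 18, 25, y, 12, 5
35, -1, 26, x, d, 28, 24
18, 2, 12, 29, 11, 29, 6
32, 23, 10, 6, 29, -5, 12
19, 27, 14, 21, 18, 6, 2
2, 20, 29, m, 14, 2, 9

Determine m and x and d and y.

m = 31, x = -4, d = -1, y = 20

The known cells in row 7 total 76, leaving 107 − 76 = 31 for the blank.
The known cells in column 4 total 111, leaving 107 − 111 = -4 for the blank.
The known cells in row 3 total 108, leaving 107 − 108 = -1 for the blank.
The known cells in row 2 total 87, leaving 107 − 87 = 20 for the blank.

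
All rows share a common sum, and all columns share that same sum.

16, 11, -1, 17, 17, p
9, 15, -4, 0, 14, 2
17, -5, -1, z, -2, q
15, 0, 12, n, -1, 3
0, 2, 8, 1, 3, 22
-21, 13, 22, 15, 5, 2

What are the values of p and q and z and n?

p = -24, q = 31, z = -4, n = 7

Rows 2 and 5 both sum to 36, so that's the common total.
The known cells in row 4 total 29, leaving 36 − 29 = 7 for the blank.
The known cells in column 4 total 40, leaving 36 − 40 = -4 for the blank.
The known cells in row 3 total 5, leaving 36 − 5 = 31 for the blank.
The known cells in row 1 total 60, leaving 36 − 60 = -24 for the blank.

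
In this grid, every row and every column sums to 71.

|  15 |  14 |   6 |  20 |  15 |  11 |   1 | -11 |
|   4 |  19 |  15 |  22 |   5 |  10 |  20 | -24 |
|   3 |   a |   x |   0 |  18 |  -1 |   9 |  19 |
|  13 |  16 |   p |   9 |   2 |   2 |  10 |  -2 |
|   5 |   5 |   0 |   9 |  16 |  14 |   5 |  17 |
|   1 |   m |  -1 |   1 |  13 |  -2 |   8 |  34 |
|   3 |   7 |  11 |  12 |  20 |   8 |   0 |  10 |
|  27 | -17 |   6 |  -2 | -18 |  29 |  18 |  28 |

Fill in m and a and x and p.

m = 17, a = 10, x = 13, p = 21

The known cells in row 4 total 50, leaving 71 − 50 = 21 for the blank.
The known cells in row 6 total 54, leaving 71 − 54 = 17 for the blank.
The known cells in column 2 total 61, leaving 71 − 61 = 10 for the blank.
The known cells in row 3 total 58, leaving 71 − 58 = 13 for the blank.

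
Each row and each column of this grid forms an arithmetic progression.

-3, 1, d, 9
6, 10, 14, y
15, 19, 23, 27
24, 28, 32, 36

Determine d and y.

d = 5, y = 18

Along each row the entries change by 4 per step; down each column they change by 9.
Row 1: from -3 at column 1, stepping by 4 to column 3 gives 5.
Row 2: from 6 at column 1, stepping by 4 to column 4 gives 18.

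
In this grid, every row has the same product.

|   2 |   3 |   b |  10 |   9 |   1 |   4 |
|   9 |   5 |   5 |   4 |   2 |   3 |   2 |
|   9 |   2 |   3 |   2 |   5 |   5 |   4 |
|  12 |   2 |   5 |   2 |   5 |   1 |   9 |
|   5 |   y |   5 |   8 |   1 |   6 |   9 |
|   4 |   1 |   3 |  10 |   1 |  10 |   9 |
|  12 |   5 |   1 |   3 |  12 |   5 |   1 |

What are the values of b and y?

Rows 6 and 7 each multiply to 10800, so every row has product 10800.
Row 1: 2×3×10×9×1×4 = 2160, so the missing entry is 10800 ÷ 2160 = 5.
Row 5: 5×5×8×1×6×9 = 10800, so the missing entry is 10800 ÷ 10800 = 1.

b = 5, y = 1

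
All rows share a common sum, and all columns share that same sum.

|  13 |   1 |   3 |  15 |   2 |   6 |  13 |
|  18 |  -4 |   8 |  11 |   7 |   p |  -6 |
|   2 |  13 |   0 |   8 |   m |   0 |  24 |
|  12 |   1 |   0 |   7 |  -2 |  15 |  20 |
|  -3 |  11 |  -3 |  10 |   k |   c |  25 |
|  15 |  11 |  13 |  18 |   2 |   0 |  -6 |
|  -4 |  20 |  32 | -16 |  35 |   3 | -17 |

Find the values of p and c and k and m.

Rows 1 and 4 both sum to 53, so that's the common total.
The known cells in row 3 total 47, leaving 53 − 47 = 6 for the blank.
The known cells in column 5 total 50, leaving 53 − 50 = 3 for the blank.
The known cells in row 5 total 43, leaving 53 − 43 = 10 for the blank.
The known cells in row 2 total 34, leaving 53 − 34 = 19 for the blank.

p = 19, c = 10, k = 3, m = 6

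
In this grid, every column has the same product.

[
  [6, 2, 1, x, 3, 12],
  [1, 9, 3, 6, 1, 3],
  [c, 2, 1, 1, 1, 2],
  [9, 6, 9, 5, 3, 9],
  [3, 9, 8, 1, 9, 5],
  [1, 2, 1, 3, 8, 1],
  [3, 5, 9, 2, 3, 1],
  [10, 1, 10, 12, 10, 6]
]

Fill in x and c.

Columns 2 and 5 each multiply to 19440, so every column has product 19440.
Column 4: 6×1×5×1×3×2×12 = 2160, so the missing entry is 19440 ÷ 2160 = 9.
Column 1: 6×1×9×3×1×3×10 = 4860, so the missing entry is 19440 ÷ 4860 = 4.

x = 9, c = 4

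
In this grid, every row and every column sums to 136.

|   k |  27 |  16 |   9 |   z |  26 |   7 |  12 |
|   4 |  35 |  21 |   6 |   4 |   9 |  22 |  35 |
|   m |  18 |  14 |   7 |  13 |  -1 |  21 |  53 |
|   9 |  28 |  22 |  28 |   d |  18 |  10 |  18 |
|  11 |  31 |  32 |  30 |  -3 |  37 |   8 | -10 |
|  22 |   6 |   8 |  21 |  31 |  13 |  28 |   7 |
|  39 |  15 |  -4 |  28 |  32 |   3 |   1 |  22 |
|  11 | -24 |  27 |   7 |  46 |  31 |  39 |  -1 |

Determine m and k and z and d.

m = 11, k = 29, z = 10, d = 3

The known cells in row 3 total 125, leaving 136 − 125 = 11 for the blank.
The known cells in row 4 total 133, leaving 136 − 133 = 3 for the blank.
The known cells in column 5 total 126, leaving 136 − 126 = 10 for the blank.
The known cells in row 1 total 107, leaving 136 − 107 = 29 for the blank.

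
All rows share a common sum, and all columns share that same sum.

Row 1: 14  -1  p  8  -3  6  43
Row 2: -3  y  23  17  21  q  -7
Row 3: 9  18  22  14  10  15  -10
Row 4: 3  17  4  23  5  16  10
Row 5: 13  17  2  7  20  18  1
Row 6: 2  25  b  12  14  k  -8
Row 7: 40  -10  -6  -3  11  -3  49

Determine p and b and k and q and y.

Rows 3 and 4 both sum to 78, so that's the common total.
The known cells in column 2 total 66, leaving 78 − 66 = 12 for the blank.
The known cells in row 2 total 63, leaving 78 − 63 = 15 for the blank.
The known cells in column 6 total 67, leaving 78 − 67 = 11 for the blank.
The known cells in row 1 total 67, leaving 78 − 67 = 11 for the blank.
The known cells in row 6 total 56, leaving 78 − 56 = 22 for the blank.

p = 11, b = 22, k = 11, q = 15, y = 12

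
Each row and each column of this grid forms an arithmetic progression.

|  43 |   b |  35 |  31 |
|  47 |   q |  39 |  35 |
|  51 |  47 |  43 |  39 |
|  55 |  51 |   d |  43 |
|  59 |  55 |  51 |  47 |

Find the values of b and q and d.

b = 39, q = 43, d = 47

Along each row the entries change by -4 per step; down each column they change by 4.
Row 1: from 43 at column 1, stepping by -4 to column 2 gives 39.
Row 2: from 47 at column 1, stepping by -4 to column 2 gives 43.
Row 4: from 55 at column 1, stepping by -4 to column 3 gives 47.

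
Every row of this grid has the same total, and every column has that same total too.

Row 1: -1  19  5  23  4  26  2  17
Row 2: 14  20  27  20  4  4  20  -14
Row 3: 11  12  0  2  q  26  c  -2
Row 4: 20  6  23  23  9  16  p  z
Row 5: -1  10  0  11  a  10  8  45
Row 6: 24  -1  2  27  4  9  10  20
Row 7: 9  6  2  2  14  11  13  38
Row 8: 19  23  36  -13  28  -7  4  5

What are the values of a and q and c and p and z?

a = 12, q = 20, c = 26, p = 12, z = -14

Rows 1 and 2 both sum to 95, so that's the common total.
Row 5 has -1 + 10 + 0 + 11 + 10 + 8 + 45 = 83; the blank must be 95 − 83 = 12.
Column 5 has 4 + 4 + 9 + 12 + 4 + 14 + 28 = 75; the blank must be 95 − 75 = 20.
Column 8 has 17 − 14 − 2 + 45 + 20 + 38 + 5 = 109; the blank must be 95 − 109 = -14.
Row 3 has 11 + 12 + 0 + 2 + 20 + 26 − 2 = 69; the blank must be 95 − 69 = 26.
Row 4 has 20 + 6 + 23 + 23 + 9 + 16 − 14 = 83; the blank must be 95 − 83 = 12.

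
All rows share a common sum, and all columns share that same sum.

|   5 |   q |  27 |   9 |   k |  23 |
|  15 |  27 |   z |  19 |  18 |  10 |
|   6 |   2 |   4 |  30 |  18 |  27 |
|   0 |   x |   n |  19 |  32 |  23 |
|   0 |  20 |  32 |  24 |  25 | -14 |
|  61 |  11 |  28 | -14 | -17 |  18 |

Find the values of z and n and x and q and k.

Rows 3 and 5 both sum to 87, so that's the common total.
Row 2: 15 + 27 + 19 + 18 + 10 = 89, so its missing entry is 87 − 89 = -2.
Column 5: 18 + 18 + 32 + 25 − 17 = 76, so its missing entry is 87 − 76 = 11.
Row 1: 5 + 27 + 9 + 11 + 23 = 75, so its missing entry is 87 − 75 = 12.
Column 2: 12 + 27 + 2 + 20 + 11 = 72, so its missing entry is 87 − 72 = 15.
Row 4: 0 + 15 + 19 + 32 + 23 = 89, so its missing entry is 87 − 89 = -2.

z = -2, n = -2, x = 15, q = 12, k = 11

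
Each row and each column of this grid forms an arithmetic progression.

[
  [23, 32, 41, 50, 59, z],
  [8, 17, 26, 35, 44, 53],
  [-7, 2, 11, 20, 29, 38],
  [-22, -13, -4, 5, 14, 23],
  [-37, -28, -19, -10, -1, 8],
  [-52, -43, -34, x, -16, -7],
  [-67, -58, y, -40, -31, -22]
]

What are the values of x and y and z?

Along each row the entries change by 9 per step; down each column they change by -15.
Row 6: from -52 at column 1, stepping by 9 to column 4 gives -25.
Row 7: from -67 at column 1, stepping by 9 to column 3 gives -49.
Row 1: from 23 at column 1, stepping by 9 to column 6 gives 68.

x = -25, y = -49, z = 68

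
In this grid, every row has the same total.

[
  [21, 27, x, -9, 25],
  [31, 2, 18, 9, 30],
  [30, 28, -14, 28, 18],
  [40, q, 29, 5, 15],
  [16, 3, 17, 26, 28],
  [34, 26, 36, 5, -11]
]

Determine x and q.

The complete rows each total 90.
Row 1 is missing 90 − 64 = 26 (since 21 + 27 − 9 + 25 = 64).
Row 4 is missing 90 − 89 = 1 (since 40 + 29 + 5 + 15 = 89).

x = 26, q = 1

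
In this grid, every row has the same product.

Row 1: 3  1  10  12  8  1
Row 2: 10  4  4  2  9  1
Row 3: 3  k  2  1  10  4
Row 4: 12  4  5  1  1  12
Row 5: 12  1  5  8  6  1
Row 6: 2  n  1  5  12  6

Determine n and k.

n = 4, k = 12

Rows 2 and 5 each multiply to 2880, so every row has product 2880.
Row 6: 2×1×5×12×6 = 720, so the missing entry is 2880 ÷ 720 = 4.
Row 3: 3×2×1×10×4 = 240, so the missing entry is 2880 ÷ 240 = 12.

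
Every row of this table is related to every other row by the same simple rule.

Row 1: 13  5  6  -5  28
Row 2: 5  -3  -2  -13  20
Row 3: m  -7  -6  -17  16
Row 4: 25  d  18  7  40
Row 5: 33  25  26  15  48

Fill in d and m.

The difference between any two rows is the same in every column — this is an addition table with the headers hidden.
Row 4 minus row 1 is 7 − (-5) = 12, so its entry in column 2 is 5 + 12 = 17.
Row 3 minus row 1 is -17 − (-5) = -12, so its entry in column 1 is 13 + (-12) = 1.

d = 17, m = 1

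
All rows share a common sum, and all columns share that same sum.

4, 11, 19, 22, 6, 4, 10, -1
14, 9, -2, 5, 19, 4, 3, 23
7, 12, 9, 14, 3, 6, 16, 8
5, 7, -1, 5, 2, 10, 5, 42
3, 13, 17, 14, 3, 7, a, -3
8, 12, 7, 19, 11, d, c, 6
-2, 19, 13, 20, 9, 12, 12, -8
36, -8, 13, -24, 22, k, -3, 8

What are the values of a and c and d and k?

a = 21, c = 11, d = 1, k = 31

Rows 1 and 2 both sum to 75, so that's the common total.
The known cells in row 8 total 44, leaving 75 − 44 = 31 for the blank.
The known cells in row 5 total 54, leaving 75 − 54 = 21 for the blank.
The known cells in column 7 total 64, leaving 75 − 64 = 11 for the blank.
The known cells in row 6 total 74, leaving 75 − 74 = 1 for the blank.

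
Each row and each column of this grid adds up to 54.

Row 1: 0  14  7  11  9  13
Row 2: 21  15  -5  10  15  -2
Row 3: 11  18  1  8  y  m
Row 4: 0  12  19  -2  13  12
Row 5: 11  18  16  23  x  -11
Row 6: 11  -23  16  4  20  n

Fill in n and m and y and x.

The known cells in row 5 total 57, leaving 54 − 57 = -3 for the blank.
The known cells in column 5 total 54, leaving 54 − 54 = 0 for the blank.
The known cells in row 6 total 28, leaving 54 − 28 = 26 for the blank.
The known cells in row 3 total 38, leaving 54 − 38 = 16 for the blank.

n = 26, m = 16, y = 0, x = -3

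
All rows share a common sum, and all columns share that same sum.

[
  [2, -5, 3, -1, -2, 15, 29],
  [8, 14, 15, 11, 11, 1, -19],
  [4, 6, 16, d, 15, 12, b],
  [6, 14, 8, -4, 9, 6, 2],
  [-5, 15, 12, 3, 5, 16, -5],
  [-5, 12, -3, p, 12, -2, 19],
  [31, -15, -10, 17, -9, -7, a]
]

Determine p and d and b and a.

p = 8, d = 7, b = -19, a = 34

Rows 1 and 2 both sum to 41, so that's the common total.
Row 6: -5 + 12 − 3 + 12 − 2 + 19 = 33, so its missing entry is 41 − 33 = 8.
Column 4: -1 + 11 − 4 + 3 + 8 + 17 = 34, so its missing entry is 41 − 34 = 7.
Row 7: 31 − 15 − 10 + 17 − 9 − 7 = 7, so its missing entry is 41 − 7 = 34.
Row 3: 4 + 6 + 16 + 7 + 15 + 12 = 60, so its missing entry is 41 − 60 = -19.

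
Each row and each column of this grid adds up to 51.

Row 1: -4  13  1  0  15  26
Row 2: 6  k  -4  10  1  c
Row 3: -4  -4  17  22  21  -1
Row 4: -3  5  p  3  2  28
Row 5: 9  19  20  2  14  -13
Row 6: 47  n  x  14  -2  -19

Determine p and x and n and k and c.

The known cells in column 6 total 21, leaving 51 − 21 = 30 for the blank.
The known cells in row 2 total 43, leaving 51 − 43 = 8 for the blank.
The known cells in column 2 total 41, leaving 51 − 41 = 10 for the blank.
The known cells in row 4 total 35, leaving 51 − 35 = 16 for the blank.
The known cells in row 6 total 50, leaving 51 − 50 = 1 for the blank.

p = 16, x = 1, n = 10, k = 8, c = 30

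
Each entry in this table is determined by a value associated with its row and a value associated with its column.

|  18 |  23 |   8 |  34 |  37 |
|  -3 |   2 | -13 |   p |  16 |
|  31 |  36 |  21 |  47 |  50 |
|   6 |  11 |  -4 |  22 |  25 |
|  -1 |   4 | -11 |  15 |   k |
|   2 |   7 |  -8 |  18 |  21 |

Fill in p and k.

The difference between any two rows is the same in every column — this is an addition table with the headers hidden.
Row 2 minus row 1 is -13 − 8 = -21, so its entry in column 4 is 34 + (-21) = 13.
Row 5 minus row 1 is -11 − 8 = -19, so its entry in column 5 is 37 + (-19) = 18.

p = 13, k = 18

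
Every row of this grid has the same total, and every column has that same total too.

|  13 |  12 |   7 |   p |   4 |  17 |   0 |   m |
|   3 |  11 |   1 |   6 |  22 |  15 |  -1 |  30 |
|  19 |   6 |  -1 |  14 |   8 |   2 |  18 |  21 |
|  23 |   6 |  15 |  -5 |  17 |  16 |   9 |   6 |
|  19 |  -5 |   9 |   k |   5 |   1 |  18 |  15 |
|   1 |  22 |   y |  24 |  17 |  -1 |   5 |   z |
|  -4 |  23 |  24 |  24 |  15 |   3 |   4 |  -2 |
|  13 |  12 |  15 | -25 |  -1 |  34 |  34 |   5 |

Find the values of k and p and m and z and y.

Rows 2 and 3 both sum to 87, so that's the common total.
Row 5: 19 − 5 + 9 + 5 + 1 + 18 + 15 = 62, so its missing entry is 87 − 62 = 25.
Column 4: 6 + 14 − 5 + 25 + 24 + 24 − 25 = 63, so its missing entry is 87 − 63 = 24.
Row 1: 13 + 12 + 7 + 24 + 4 + 17 + 0 = 77, so its missing entry is 87 − 77 = 10.
Column 8: 10 + 30 + 21 + 6 + 15 − 2 + 5 = 85, so its missing entry is 87 − 85 = 2.
Row 6: 1 + 22 + 24 + 17 − 1 + 5 + 2 = 70, so its missing entry is 87 − 70 = 17.

k = 25, p = 24, m = 10, z = 2, y = 17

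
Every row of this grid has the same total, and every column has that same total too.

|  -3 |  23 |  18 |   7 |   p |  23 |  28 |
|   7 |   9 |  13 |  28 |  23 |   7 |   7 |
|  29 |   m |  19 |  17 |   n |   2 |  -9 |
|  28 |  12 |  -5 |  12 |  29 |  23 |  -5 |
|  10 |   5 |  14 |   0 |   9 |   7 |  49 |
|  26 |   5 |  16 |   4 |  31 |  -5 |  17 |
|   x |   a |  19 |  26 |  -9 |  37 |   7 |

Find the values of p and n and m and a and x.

Rows 2 and 4 both sum to 94, so that's the common total.
The known cells in row 1 total 96, leaving 94 − 96 = -2 for the blank.
The known cells in column 5 total 81, leaving 94 − 81 = 13 for the blank.
The known cells in row 3 total 71, leaving 94 − 71 = 23 for the blank.
The known cells in column 2 total 77, leaving 94 − 77 = 17 for the blank.
The known cells in row 7 total 97, leaving 94 − 97 = -3 for the blank.

p = -2, n = 13, m = 23, a = 17, x = -3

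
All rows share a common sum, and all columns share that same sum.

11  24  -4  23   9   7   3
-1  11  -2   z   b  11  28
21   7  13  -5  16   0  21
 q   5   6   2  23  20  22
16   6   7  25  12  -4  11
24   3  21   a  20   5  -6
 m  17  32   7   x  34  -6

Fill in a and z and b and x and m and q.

Rows 1 and 3 both sum to 73, so that's the common total.
The known cells in row 4 total 78, leaving 73 − 78 = -5 for the blank.
The known cells in column 1 total 66, leaving 73 − 66 = 7 for the blank.
The known cells in row 7 total 91, leaving 73 − 91 = -18 for the blank.
The known cells in column 5 total 62, leaving 73 − 62 = 11 for the blank.
The known cells in row 6 total 67, leaving 73 − 67 = 6 for the blank.
The known cells in row 2 total 58, leaving 73 − 58 = 15 for the blank.

a = 6, z = 15, b = 11, x = -18, m = 7, q = -5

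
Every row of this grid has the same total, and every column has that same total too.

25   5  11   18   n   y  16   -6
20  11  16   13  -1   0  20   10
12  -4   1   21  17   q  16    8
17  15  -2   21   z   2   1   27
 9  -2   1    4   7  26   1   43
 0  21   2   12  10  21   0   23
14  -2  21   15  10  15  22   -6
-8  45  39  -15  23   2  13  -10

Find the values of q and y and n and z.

q = 18, y = 5, n = 15, z = 8

Rows 2 and 5 both sum to 89, so that's the common total.
Row 3: 12 − 4 + 1 + 21 + 17 + 16 + 8 = 71, so its missing entry is 89 − 71 = 18.
Row 4: 17 + 15 − 2 + 21 + 2 + 1 + 27 = 81, so its missing entry is 89 − 81 = 8.
Column 5: -1 + 17 + 8 + 7 + 10 + 10 + 23 = 74, so its missing entry is 89 − 74 = 15.
Row 1: 25 + 5 + 11 + 18 + 15 + 16 − 6 = 84, so its missing entry is 89 − 84 = 5.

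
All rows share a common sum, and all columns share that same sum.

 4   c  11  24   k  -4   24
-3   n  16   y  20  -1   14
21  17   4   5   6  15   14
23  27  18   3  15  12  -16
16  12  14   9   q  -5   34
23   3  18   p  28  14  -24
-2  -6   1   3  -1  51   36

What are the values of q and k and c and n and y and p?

Rows 3 and 4 both sum to 82, so that's the common total.
Row 5 has 16 + 12 + 14 + 9 − 5 + 34 = 80; the blank must be 82 − 80 = 2.
Column 5 has 20 + 6 + 15 + 2 + 28 − 1 = 70; the blank must be 82 − 70 = 12.
Row 1 has 4 + 11 + 24 + 12 − 4 + 24 = 71; the blank must be 82 − 71 = 11.
Column 2 has 11 + 17 + 27 + 12 + 3 − 6 = 64; the blank must be 82 − 64 = 18.
Row 6 has 23 + 3 + 18 + 28 + 14 − 24 = 62; the blank must be 82 − 62 = 20.
Row 2 has -3 + 18 + 16 + 20 − 1 + 14 = 64; the blank must be 82 − 64 = 18.

q = 2, k = 12, c = 11, n = 18, y = 18, p = 20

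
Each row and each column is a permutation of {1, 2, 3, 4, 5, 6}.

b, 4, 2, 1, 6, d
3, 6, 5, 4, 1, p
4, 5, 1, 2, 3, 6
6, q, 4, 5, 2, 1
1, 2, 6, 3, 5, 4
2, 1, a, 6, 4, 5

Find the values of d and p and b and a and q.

Cell (2,6): row 2 already has {1, 3, 4, 5, 6} → 2.
For row 4, column 2: row 4 already has {1, 2, 4, 5, 6}; that leaves 3.
At (row 1, col 1): column 1 already has {1, 2, 3, 4, 6}, so the value is 5.
For row 1, column 6: row 1 already has {1, 2, 4, 5, 6}; that leaves 3.
For row 6, column 3: row 6 already has {1, 2, 4, 5, 6}; that leaves 3.

d = 3, p = 2, b = 5, a = 3, q = 3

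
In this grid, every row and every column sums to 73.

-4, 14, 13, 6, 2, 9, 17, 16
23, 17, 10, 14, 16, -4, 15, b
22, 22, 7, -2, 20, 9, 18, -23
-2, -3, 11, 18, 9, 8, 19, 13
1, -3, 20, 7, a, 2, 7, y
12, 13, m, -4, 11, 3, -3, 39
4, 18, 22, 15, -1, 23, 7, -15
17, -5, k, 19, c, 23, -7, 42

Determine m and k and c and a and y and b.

Row 2 has 23 + 17 + 10 + 14 + 16 − 4 + 15 = 91; the blank must be 73 − 91 = -18.
Column 8 has 16 − 18 − 23 + 13 + 39 − 15 + 42 = 54; the blank must be 73 − 54 = 19.
Row 5 has 1 − 3 + 20 + 7 + 2 + 7 + 19 = 53; the blank must be 73 − 53 = 20.
Column 5 has 2 + 16 + 20 + 9 + 20 + 11 − 1 = 77; the blank must be 73 − 77 = -4.
Row 8 has 17 − 5 + 19 − 4 + 23 − 7 + 42 = 85; the blank must be 73 − 85 = -12.
Row 6 has 12 + 13 − 4 + 11 + 3 − 3 + 39 = 71; the blank must be 73 − 71 = 2.

m = 2, k = -12, c = -4, a = 20, y = 19, b = -18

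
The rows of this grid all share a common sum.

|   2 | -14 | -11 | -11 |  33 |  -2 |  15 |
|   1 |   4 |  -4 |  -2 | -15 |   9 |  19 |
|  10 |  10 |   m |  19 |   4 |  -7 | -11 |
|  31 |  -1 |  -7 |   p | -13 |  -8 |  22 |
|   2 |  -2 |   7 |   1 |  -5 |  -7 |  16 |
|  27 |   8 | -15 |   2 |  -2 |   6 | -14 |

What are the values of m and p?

Rows 5 and 6 both add up to 12, so every row sums to 12.
Row 3: 10 + 10 + 19 + 4 − 7 − 11 = 25, so the missing entry is 12 − 25 = -13.
Row 4: 31 − 1 − 7 − 13 − 8 + 22 = 24, so the missing entry is 12 − 24 = -12.

m = -13, p = -12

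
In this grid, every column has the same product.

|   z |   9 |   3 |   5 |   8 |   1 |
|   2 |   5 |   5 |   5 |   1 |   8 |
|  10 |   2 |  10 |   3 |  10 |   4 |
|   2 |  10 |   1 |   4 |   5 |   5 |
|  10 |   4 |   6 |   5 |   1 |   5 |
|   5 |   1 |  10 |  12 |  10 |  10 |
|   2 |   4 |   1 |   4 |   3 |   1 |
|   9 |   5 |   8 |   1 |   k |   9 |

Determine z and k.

Columns 3 and 6 each multiply to 72000, so every column has product 72000.
Column 1: 2×10×2×10×5×2×9 = 36000, so the missing entry is 72000 ÷ 36000 = 2.
Column 5: 8×1×10×5×1×10×3 = 12000, so the missing entry is 72000 ÷ 12000 = 6.

z = 2, k = 6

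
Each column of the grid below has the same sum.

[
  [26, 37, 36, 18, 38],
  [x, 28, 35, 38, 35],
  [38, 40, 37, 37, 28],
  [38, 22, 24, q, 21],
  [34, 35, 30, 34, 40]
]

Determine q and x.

q = 35, x = 26

The complete columns each total 162.
Column 4 is missing 162 − 127 = 35 (since 18 + 38 + 37 + 34 = 127).
Column 1 is missing 162 − 136 = 26 (since 26 + 38 + 38 + 34 = 136).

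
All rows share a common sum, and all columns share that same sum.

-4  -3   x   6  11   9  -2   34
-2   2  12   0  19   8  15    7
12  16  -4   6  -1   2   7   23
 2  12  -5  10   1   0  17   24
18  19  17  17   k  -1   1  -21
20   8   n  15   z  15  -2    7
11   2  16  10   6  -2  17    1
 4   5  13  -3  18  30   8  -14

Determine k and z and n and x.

k = 11, z = -4, n = 2, x = 10

Rows 2 and 3 both sum to 61, so that's the common total.
The known cells in row 5 total 50, leaving 61 − 50 = 11 for the blank.
The known cells in row 1 total 51, leaving 61 − 51 = 10 for the blank.
The known cells in column 5 total 65, leaving 61 − 65 = -4 for the blank.
The known cells in row 6 total 59, leaving 61 − 59 = 2 for the blank.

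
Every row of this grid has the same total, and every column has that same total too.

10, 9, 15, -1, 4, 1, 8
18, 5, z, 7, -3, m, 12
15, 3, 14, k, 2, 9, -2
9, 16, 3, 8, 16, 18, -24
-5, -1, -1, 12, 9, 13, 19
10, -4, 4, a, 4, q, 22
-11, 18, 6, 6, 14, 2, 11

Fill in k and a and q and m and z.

Rows 1 and 4 both sum to 46, so that's the common total.
The known cells in column 3 total 41, leaving 46 − 41 = 5 for the blank.
The known cells in row 2 total 44, leaving 46 − 44 = 2 for the blank.
The known cells in column 6 total 45, leaving 46 − 45 = 1 for the blank.
The known cells in row 3 total 41, leaving 46 − 41 = 5 for the blank.
The known cells in row 6 total 37, leaving 46 − 37 = 9 for the blank.

k = 5, a = 9, q = 1, m = 2, z = 5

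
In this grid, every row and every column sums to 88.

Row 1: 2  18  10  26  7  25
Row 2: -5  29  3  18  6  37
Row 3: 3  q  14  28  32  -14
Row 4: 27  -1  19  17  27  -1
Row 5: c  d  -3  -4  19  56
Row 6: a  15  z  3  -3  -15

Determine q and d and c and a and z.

q = 25, d = 2, c = 18, a = 43, z = 45

Row 3: 3 + 14 + 28 + 32 − 14 = 63, so its missing entry is 88 − 63 = 25.
Column 2: 18 + 29 + 25 − 1 + 15 = 86, so its missing entry is 88 − 86 = 2.
Row 5: 2 − 3 − 4 + 19 + 56 = 70, so its missing entry is 88 − 70 = 18.
Column 1: 2 − 5 + 3 + 27 + 18 = 45, so its missing entry is 88 − 45 = 43.
Row 6: 43 + 15 + 3 − 3 − 15 = 43, so its missing entry is 88 − 43 = 45.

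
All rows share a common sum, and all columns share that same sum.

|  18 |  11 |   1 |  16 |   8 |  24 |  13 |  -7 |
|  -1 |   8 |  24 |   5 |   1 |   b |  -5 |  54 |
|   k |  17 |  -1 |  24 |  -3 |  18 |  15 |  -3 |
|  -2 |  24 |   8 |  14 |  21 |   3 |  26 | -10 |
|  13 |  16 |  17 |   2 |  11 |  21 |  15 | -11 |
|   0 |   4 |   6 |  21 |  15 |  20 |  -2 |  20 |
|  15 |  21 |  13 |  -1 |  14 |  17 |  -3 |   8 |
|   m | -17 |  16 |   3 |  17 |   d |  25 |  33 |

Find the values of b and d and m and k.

b = -2, d = -17, m = 24, k = 17

Rows 1 and 4 both sum to 84, so that's the common total.
The known cells in row 3 total 67, leaving 84 − 67 = 17 for the blank.
The known cells in column 1 total 60, leaving 84 − 60 = 24 for the blank.
The known cells in row 8 total 101, leaving 84 − 101 = -17 for the blank.
The known cells in row 2 total 86, leaving 84 − 86 = -2 for the blank.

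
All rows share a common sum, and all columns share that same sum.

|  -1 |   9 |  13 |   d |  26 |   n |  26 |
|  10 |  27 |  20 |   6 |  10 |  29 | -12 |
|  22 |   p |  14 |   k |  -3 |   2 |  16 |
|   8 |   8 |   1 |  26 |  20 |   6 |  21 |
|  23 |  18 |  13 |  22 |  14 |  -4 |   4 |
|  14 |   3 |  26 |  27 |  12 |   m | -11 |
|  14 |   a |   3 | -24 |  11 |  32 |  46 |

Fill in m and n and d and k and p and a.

m = 19, n = 6, d = 11, k = 22, p = 17, a = 8

Rows 2 and 4 both sum to 90, so that's the common total.
The known cells in row 6 total 71, leaving 90 − 71 = 19 for the blank.
The known cells in row 7 total 82, leaving 90 − 82 = 8 for the blank.
The known cells in column 2 total 73, leaving 90 − 73 = 17 for the blank.
The known cells in row 3 total 68, leaving 90 − 68 = 22 for the blank.
The known cells in column 4 total 79, leaving 90 − 79 = 11 for the blank.
The known cells in row 1 total 84, leaving 90 − 84 = 6 for the blank.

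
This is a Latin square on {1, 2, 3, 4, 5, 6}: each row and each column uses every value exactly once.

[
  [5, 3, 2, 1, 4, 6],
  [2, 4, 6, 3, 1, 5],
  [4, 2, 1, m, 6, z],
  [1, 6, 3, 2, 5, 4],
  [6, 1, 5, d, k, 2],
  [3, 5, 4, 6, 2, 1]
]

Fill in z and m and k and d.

z = 3, m = 5, k = 3, d = 4

For row 3, column 6: column 6 already has {1, 2, 4, 5, 6}; that leaves 3.
At (row 3, col 4): row 3 already has {1, 2, 3, 4, 6}, so the value is 5.
At (row 5, col 5): column 5 already has {1, 2, 4, 5, 6}, so the value is 3.
Cell (5,4): row 5 already has {1, 2, 3, 5, 6} → 4.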